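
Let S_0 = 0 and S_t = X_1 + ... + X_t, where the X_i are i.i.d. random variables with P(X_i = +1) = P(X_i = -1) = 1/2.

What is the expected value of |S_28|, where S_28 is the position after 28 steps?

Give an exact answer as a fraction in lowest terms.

S_28 takes values m ≡ 0 (mod 2) with |m| ≤ 28; P(S_28=m) = C(28,(28+m)/2)/2^28.
Total paths: 2^28 = 268435456
Distribution: P(S=-28)=1/268435456, P(S=-26)=28/268435456, P(S=-24)=378/268435456, P(S=-22)=3276/268435456, P(S=-20)=20475/268435456, P(S=-18)=98280/268435456, P(S=-16)=376740/268435456, P(S=-14)=1184040/268435456, P(S=-12)=3108105/268435456, P(S=-10)=6906900/268435456, P(S=-8)=13123110/268435456, P(S=-6)=21474180/268435456, P(S=-4)=30421755/268435456, P(S=-2)=37442160/268435456, P(S=0)=40116600/268435456, P(S=2)=37442160/268435456, P(S=4)=30421755/268435456, P(S=6)=21474180/268435456, P(S=8)=13123110/268435456, P(S=10)=6906900/268435456, P(S=12)=3108105/268435456, P(S=14)=1184040/268435456, P(S=16)=376740/268435456, P(S=18)=98280/268435456, P(S=20)=20475/268435456, P(S=22)=3276/268435456, P(S=24)=378/268435456, P(S=26)=28/268435456, P(S=28)=1/268435456
E[|S_28|] = Σ_m |m|·P(S_28=m) = 1123264800/268435456 = 35102025/8388608

Answer: 35102025/8388608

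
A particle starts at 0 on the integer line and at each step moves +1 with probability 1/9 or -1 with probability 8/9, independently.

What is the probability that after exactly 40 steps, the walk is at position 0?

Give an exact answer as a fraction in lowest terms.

To be at 0 after 40 steps: need exactly 20 steps of +1 and 20 of -1.
Number of such sequences: C(40,20) = 137846528820
Each has probability (1/9)^20 · (8/9)^20 = 1152921504606846976/147808829414345923316083210206383297601
P = 137846528820 · 1152921504606846976/147808829414345923316083210206383297601 = 17658469712442832716279316480/16423203268260658146231467800709255289

Answer: 17658469712442832716279316480/16423203268260658146231467800709255289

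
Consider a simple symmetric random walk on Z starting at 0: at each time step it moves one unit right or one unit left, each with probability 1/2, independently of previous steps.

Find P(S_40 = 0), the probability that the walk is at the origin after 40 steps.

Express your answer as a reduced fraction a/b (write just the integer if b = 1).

To return to 0 after 40 steps: need exactly 20 steps of +1 and 20 of -1.
Favorable paths: C(40,20) = 137846528820
Total paths: 2^40 = 1099511627776
P = 137846528820/1099511627776 = 34461632205/274877906944

Answer: 34461632205/274877906944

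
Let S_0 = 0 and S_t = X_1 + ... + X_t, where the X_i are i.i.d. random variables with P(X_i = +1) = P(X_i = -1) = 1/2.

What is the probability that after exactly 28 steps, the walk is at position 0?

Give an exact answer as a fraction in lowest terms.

Answer: 5014575/33554432

Derivation:
To return to 0 after 28 steps: need exactly 14 steps of +1 and 14 of -1.
Favorable paths: C(28,14) = 40116600
Total paths: 2^28 = 268435456
P = 40116600/268435456 = 5014575/33554432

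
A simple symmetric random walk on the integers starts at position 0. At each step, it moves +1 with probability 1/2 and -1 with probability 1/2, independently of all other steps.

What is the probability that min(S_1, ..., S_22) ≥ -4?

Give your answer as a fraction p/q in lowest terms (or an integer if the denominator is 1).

Answer: 748391/1048576

Derivation:
Let f(t,s) = #length-t paths at position s with S_1..S_t all ≥ -4.
f(t,s) = f(t-1,s-1) + f(t-1,s+1) for s ≥ -4; f(t,s) = 0 for s < -4.
t=0: f(0,0)=1
t=1: f(1,-1)=1 f(1,1)=1
t=2: f(2,-2)=1 f(2,0)=2 f(2,2)=1
t=3: f(3,-3)=1 f(3,-1)=3 f(3,1)=3 f(3,3)=1
t=4: f(4,-4)=1 f(4,-2)=4 f(4,0)=6 f(4,2)=4 f(4,4)=1
t=5: f(5,-3)=5 f(5,-1)=10 f(5,1)=10 f(5,3)=5 f(5,5)=1
t=6: f(6,-4)=5 f(6,-2)=15 f(6,0)=20 f(6,2)=15 f(6,4)=6 f(6,6)=1
t=7: f(7,-3)=20 f(7,-1)=35 f(7,1)=35 f(7,3)=21 f(7,5)=7 f(7,7)=1
t=8: f(8,-4)=20 f(8,-2)=55 f(8,0)=70 f(8,2)=56 f(8,4)=28 f(8,6)=8 f(8,8)=1
t=9: f(9,-3)=75 f(9,-1)=125 f(9,1)=126 f(9,3)=84 f(9,5)=36 f(9,7)=9 f(9,9)=1
t=10: f(10,-4)=75 f(10,-2)=200 f(10,0)=251 f(10,2)=210 f(10,4)=120 f(10,6)=45 f(10,8)=10 f(10,10)=1
t=11: f(11,-3)=275 f(11,-1)=451 f(11,1)=461 f(11,3)=330 f(11,5)=165 f(11,7)=55 f(11,9)=11 f(11,11)=1
t=12: f(12,-4)=275 f(12,-2)=726 f(12,0)=912 f(12,2)=791 f(12,4)=495 f(12,6)=220 f(12,8)=66 f(12,10)=12 f(12,12)=1
t=13: f(13,-3)=1001 f(13,-1)=1638 f(13,1)=1703 f(13,3)=1286 f(13,5)=715 f(13,7)=286 f(13,9)=78 f(13,11)=13 f(13,13)=1
t=14: f(14,-4)=1001 f(14,-2)=2639 f(14,0)=3341 f(14,2)=2989 f(14,4)=2001 f(14,6)=1001 f(14,8)=364 f(14,10)=91 f(14,12)=14 f(14,14)=1
t=15: f(15,-3)=3640 f(15,-1)=5980 f(15,1)=6330 f(15,3)=4990 f(15,5)=3002 f(15,7)=1365 f(15,9)=455 f(15,11)=105 f(15,13)=15 f(15,15)=1
t=16: f(16,-4)=3640 f(16,-2)=9620 f(16,0)=12310 f(16,2)=11320 f(16,4)=7992 f(16,6)=4367 f(16,8)=1820 f(16,10)=560 f(16,12)=120 f(16,14)=16 f(16,16)=1
t=17: f(17,-3)=13260 f(17,-1)=21930 f(17,1)=23630 f(17,3)=19312 f(17,5)=12359 f(17,7)=6187 f(17,9)=2380 f(17,11)=680 f(17,13)=136 f(17,15)=17 f(17,17)=1
t=18: f(18,-4)=13260 f(18,-2)=35190 f(18,0)=45560 f(18,2)=42942 f(18,4)=31671 f(18,6)=18546 f(18,8)=8567 f(18,10)=3060 f(18,12)=816 f(18,14)=153 f(18,16)=18 f(18,18)=1
t=19: f(19,-3)=48450 f(19,-1)=80750 f(19,1)=88502 f(19,3)=74613 f(19,5)=50217 f(19,7)=27113 f(19,9)=11627 f(19,11)=3876 f(19,13)=969 f(19,15)=171 f(19,17)=19 f(19,19)=1
t=20: f(20,-4)=48450 f(20,-2)=129200 f(20,0)=169252 f(20,2)=163115 f(20,4)=124830 f(20,6)=77330 f(20,8)=38740 f(20,10)=15503 f(20,12)=4845 f(20,14)=1140 f(20,16)=190 f(20,18)=20 f(20,20)=1
t=21: f(21,-3)=177650 f(21,-1)=298452 f(21,1)=332367 f(21,3)=287945 f(21,5)=202160 f(21,7)=116070 f(21,9)=54243 f(21,11)=20348 f(21,13)=5985 f(21,15)=1330 f(21,17)=210 f(21,19)=21 f(21,21)=1
t=22: f(22,-4)=177650 f(22,-2)=476102 f(22,0)=630819 f(22,2)=620312 f(22,4)=490105 f(22,6)=318230 f(22,8)=170313 f(22,10)=74591 f(22,12)=26333 f(22,14)=7315 f(22,16)=1540 f(22,18)=231 f(22,20)=22 f(22,22)=1
Σ_s f(22,s) = 2993564
P = 2993564/4194304 = 748391/1048576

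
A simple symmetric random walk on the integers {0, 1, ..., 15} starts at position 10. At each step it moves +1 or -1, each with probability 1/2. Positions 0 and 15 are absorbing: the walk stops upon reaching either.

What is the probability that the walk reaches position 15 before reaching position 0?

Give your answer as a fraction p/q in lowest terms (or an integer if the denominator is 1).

Answer: 2/3

Derivation:
Symmetric walk (p = 1/2): the harmonic-function argument gives P(hit 15 before 0 | start at 10) = a/N.
P = 10/15 = 2/3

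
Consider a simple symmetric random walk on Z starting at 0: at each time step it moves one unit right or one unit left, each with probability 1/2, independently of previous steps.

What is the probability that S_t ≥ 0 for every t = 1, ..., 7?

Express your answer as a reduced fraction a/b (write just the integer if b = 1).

Answer: 35/128

Derivation:
Let f(t,s) = #length-t paths at position s with S_1..S_t all ≥ 0.
f(t,s) = f(t-1,s-1) + f(t-1,s+1) for s ≥ 0; f(t,s) = 0 for s < 0.
t=0: f(0,0)=1
t=1: f(1,1)=1
t=2: f(2,0)=1 f(2,2)=1
t=3: f(3,1)=2 f(3,3)=1
t=4: f(4,0)=2 f(4,2)=3 f(4,4)=1
t=5: f(5,1)=5 f(5,3)=4 f(5,5)=1
t=6: f(6,0)=5 f(6,2)=9 f(6,4)=5 f(6,6)=1
t=7: f(7,1)=14 f(7,3)=14 f(7,5)=6 f(7,7)=1
Σ_s f(7,s) = 35
P = 35/128 = 35/128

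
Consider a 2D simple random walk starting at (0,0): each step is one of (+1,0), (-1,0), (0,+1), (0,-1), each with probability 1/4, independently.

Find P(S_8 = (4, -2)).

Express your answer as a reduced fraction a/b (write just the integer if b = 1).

Answer: 7/1024

Derivation:
Let h be the number of horizontal steps (so 8-h are vertical). To end at (4,-2) need (h+4)/2 right-steps and ((8-h)-2)/2 up-steps.
Sum over h with 4 ≤ h ≤ 6, h ≡ 0 (mod 2), 8-h ≡ 0 (mod 2):
h=4: C(8,4)·C(4,4)·C(4,1) = 70·1·4 = 280
h=6: C(8,6)·C(6,5)·C(2,0) = 28·6·1 = 168
Total favorable: 448
Total paths: 4^8 = 65536
P = 448/65536 = 7/1024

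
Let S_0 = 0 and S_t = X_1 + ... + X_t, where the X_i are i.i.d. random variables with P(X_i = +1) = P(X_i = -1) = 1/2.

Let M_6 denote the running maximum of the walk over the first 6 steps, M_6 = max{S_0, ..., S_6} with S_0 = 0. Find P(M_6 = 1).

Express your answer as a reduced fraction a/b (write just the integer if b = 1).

Let M_6 = max(S_0,...,S_6). Use the reflection principle: for j ≥ 1, #{paths with M_6 ≥ j} = #{S_6 ≥ j} + #{S_6 ≥ j+1}.
By reflection, #{M_6 ≥ 1} = #{S_6 ≥ 1} + #{S_6 ≥ 2} = 22 + 22 = 44.
#{M_6 ≥ 2} = #{S_6 ≥ 2} + #{S_6 ≥ 3} = 22 + 7 = 29.
#{M_6 = 1} = 44 - 29 = 15.
P(M_6 = 1) = 15/64 = 15/64

Answer: 15/64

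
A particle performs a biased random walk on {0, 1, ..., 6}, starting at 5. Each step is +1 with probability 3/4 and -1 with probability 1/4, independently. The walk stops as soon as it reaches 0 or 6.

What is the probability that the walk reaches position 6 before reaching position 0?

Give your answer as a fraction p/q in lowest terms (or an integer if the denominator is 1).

Biased walk: p = 3/4, q = 1/4, r = q/p = 1/3
Gambler's ruin: P(hit 6 before 0 | start at 5) = (1 - r^a)/(1 - r^N)
r^5 = 1/243; r^6 = 1/729
P = (1 - 1/243) / (1 - 1/729) = 242/243 / 728/729 = 363/364

Answer: 363/364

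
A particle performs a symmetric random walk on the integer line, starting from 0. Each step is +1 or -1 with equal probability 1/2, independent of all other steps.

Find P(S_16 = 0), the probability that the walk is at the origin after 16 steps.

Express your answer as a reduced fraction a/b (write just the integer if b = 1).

To return to 0 after 16 steps: need exactly 8 steps of +1 and 8 of -1.
Favorable paths: C(16,8) = 12870
Total paths: 2^16 = 65536
P = 12870/65536 = 6435/32768

Answer: 6435/32768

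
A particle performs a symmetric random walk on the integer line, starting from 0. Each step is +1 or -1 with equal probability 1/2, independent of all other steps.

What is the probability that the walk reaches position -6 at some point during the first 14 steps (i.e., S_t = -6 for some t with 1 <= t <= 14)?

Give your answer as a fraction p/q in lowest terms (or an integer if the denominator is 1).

Answer: 1941/16384

Derivation:
Count via complement. Let g(t,s) = #length-t paths at position s with S_1..S_t all ≠ -6.
g(t,s) = g(t-1,s-1) + g(t-1,s+1) for s ≠ -6; g(t,-6) = 0.
t=0: g(0,0)=1
t=1: g(1,-1)=1 g(1,1)=1
t=2: g(2,-2)=1 g(2,0)=2 g(2,2)=1
t=3: g(3,-3)=1 g(3,-1)=3 g(3,1)=3 g(3,3)=1
t=4: g(4,-4)=1 g(4,-2)=4 g(4,0)=6 g(4,2)=4 g(4,4)=1
t=5: g(5,-5)=1 g(5,-3)=5 g(5,-1)=10 g(5,1)=10 g(5,3)=5 g(5,5)=1
t=6: g(6,-4)=6 g(6,-2)=15 g(6,0)=20 g(6,2)=15 g(6,4)=6 g(6,6)=1
t=7: g(7,-5)=6 g(7,-3)=21 g(7,-1)=35 g(7,1)=35 g(7,3)=21 g(7,5)=7 g(7,7)=1
t=8: g(8,-4)=27 g(8,-2)=56 g(8,0)=70 g(8,2)=56 g(8,4)=28 g(8,6)=8 g(8,8)=1
t=9: g(9,-5)=27 g(9,-3)=83 g(9,-1)=126 g(9,1)=126 g(9,3)=84 g(9,5)=36 g(9,7)=9 g(9,9)=1
t=10: g(10,-4)=110 g(10,-2)=209 g(10,0)=252 g(10,2)=210 g(10,4)=120 g(10,6)=45 g(10,8)=10 g(10,10)=1
t=11: g(11,-5)=110 g(11,-3)=319 g(11,-1)=461 g(11,1)=462 g(11,3)=330 g(11,5)=165 g(11,7)=55 g(11,9)=11 g(11,11)=1
t=12: g(12,-4)=429 g(12,-2)=780 g(12,0)=923 g(12,2)=792 g(12,4)=495 g(12,6)=220 g(12,8)=66 g(12,10)=12 g(12,12)=1
t=13: g(13,-5)=429 g(13,-3)=1209 g(13,-1)=1703 g(13,1)=1715 g(13,3)=1287 g(13,5)=715 g(13,7)=286 g(13,9)=78 g(13,11)=13 g(13,13)=1
t=14: g(14,-4)=1638 g(14,-2)=2912 g(14,0)=3418 g(14,2)=3002 g(14,4)=2002 g(14,6)=1001 g(14,8)=364 g(14,10)=91 g(14,12)=14 g(14,14)=1
Paths never hitting -6: Σ_s g(14,s) = 14443
Paths hitting -6: 2^14 - 14443 = 1941
P = 1941/16384 = 1941/16384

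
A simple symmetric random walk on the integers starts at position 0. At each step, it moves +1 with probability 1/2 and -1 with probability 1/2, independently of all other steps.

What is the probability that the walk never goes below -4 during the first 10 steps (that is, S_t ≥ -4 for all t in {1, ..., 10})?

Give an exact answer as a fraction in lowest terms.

Answer: 57/64

Derivation:
Let f(t,s) = #length-t paths at position s with S_1..S_t all ≥ -4.
f(t,s) = f(t-1,s-1) + f(t-1,s+1) for s ≥ -4; f(t,s) = 0 for s < -4.
t=0: f(0,0)=1
t=1: f(1,-1)=1 f(1,1)=1
t=2: f(2,-2)=1 f(2,0)=2 f(2,2)=1
t=3: f(3,-3)=1 f(3,-1)=3 f(3,1)=3 f(3,3)=1
t=4: f(4,-4)=1 f(4,-2)=4 f(4,0)=6 f(4,2)=4 f(4,4)=1
t=5: f(5,-3)=5 f(5,-1)=10 f(5,1)=10 f(5,3)=5 f(5,5)=1
t=6: f(6,-4)=5 f(6,-2)=15 f(6,0)=20 f(6,2)=15 f(6,4)=6 f(6,6)=1
t=7: f(7,-3)=20 f(7,-1)=35 f(7,1)=35 f(7,3)=21 f(7,5)=7 f(7,7)=1
t=8: f(8,-4)=20 f(8,-2)=55 f(8,0)=70 f(8,2)=56 f(8,4)=28 f(8,6)=8 f(8,8)=1
t=9: f(9,-3)=75 f(9,-1)=125 f(9,1)=126 f(9,3)=84 f(9,5)=36 f(9,7)=9 f(9,9)=1
t=10: f(10,-4)=75 f(10,-2)=200 f(10,0)=251 f(10,2)=210 f(10,4)=120 f(10,6)=45 f(10,8)=10 f(10,10)=1
Σ_s f(10,s) = 912
P = 912/1024 = 57/64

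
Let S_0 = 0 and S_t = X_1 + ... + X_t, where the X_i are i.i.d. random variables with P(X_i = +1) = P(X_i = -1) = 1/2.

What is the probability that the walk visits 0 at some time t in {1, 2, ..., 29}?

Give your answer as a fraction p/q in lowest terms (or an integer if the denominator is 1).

Answer: 28539857/33554432

Derivation:
Count via complement. Let g(t,s) = #length-t paths at position s with S_1..S_t all ≠ 0.
g(t,s) = g(t-1,s-1) + g(t-1,s+1) for s ≠ 0; g(t,0) = 0.
t=0: g(0,0)=1
t=1: g(1,-1)=1 g(1,1)=1
t=2: g(2,-2)=1 g(2,2)=1
t=3: g(3,-3)=1 g(3,-1)=1 g(3,1)=1 g(3,3)=1
t=4: g(4,-4)=1 g(4,-2)=2 g(4,2)=2 g(4,4)=1
t=5: g(5,-5)=1 g(5,-3)=3 g(5,-1)=2 g(5,1)=2 g(5,3)=3 g(5,5)=1
t=6: g(6,-6)=1 g(6,-4)=4 g(6,-2)=5 g(6,2)=5 g(6,4)=4 g(6,6)=1
t=7: g(7,-7)=1 g(7,-5)=5 g(7,-3)=9 g(7,-1)=5 g(7,1)=5 g(7,3)=9 g(7,5)=5 g(7,7)=1
t=8: g(8,-8)=1 g(8,-6)=6 g(8,-4)=14 g(8,-2)=14 g(8,2)=14 g(8,4)=14 g(8,6)=6 g(8,8)=1
t=9: g(9,-9)=1 g(9,-7)=7 g(9,-5)=20 g(9,-3)=28 g(9,-1)=14 g(9,1)=14 g(9,3)=28 g(9,5)=20 g(9,7)=7 g(9,9)=1
t=10: g(10,-10)=1 g(10,-8)=8 g(10,-6)=27 g(10,-4)=48 g(10,-2)=42 g(10,2)=42 g(10,4)=48 g(10,6)=27 g(10,8)=8 g(10,10)=1
t=11: g(11,-11)=1 g(11,-9)=9 g(11,-7)=35 g(11,-5)=75 g(11,-3)=90 g(11,-1)=42 g(11,1)=42 g(11,3)=90 g(11,5)=75 g(11,7)=35 g(11,9)=9 g(11,11)=1
t=12: g(12,-12)=1 g(12,-10)=10 g(12,-8)=44 g(12,-6)=110 g(12,-4)=165 g(12,-2)=132 g(12,2)=132 g(12,4)=165 g(12,6)=110 g(12,8)=44 g(12,10)=10 g(12,12)=1
t=13: g(13,-13)=1 g(13,-11)=11 g(13,-9)=54 g(13,-7)=154 g(13,-5)=275 g(13,-3)=297 g(13,-1)=132 g(13,1)=132 g(13,3)=297 g(13,5)=275 g(13,7)=154 g(13,9)=54 g(13,11)=11 g(13,13)=1
t=14: g(14,-14)=1 g(14,-12)=12 g(14,-10)=65 g(14,-8)=208 g(14,-6)=429 g(14,-4)=572 g(14,-2)=429 g(14,2)=429 g(14,4)=572 g(14,6)=429 g(14,8)=208 g(14,10)=65 g(14,12)=12 g(14,14)=1
t=15: g(15,-15)=1 g(15,-13)=13 g(15,-11)=77 g(15,-9)=273 g(15,-7)=637 g(15,-5)=1001 g(15,-3)=1001 g(15,-1)=429 g(15,1)=429 g(15,3)=1001 g(15,5)=1001 g(15,7)=637 g(15,9)=273 g(15,11)=77 g(15,13)=13 g(15,15)=1
t=16: g(16,-16)=1 g(16,-14)=14 g(16,-12)=90 g(16,-10)=350 g(16,-8)=910 g(16,-6)=1638 g(16,-4)=2002 g(16,-2)=1430 g(16,2)=1430 g(16,4)=2002 g(16,6)=1638 g(16,8)=910 g(16,10)=350 g(16,12)=90 g(16,14)=14 g(16,16)=1
t=17: g(17,-17)=1 g(17,-15)=15 g(17,-13)=104 g(17,-11)=440 g(17,-9)=1260 g(17,-7)=2548 g(17,-5)=3640 g(17,-3)=3432 g(17,-1)=1430 g(17,1)=1430 g(17,3)=3432 g(17,5)=3640 g(17,7)=2548 g(17,9)=1260 g(17,11)=440 g(17,13)=104 g(17,15)=15 g(17,17)=1
t=18: g(18,-18)=1 g(18,-16)=16 g(18,-14)=119 g(18,-12)=544 g(18,-10)=1700 g(18,-8)=3808 g(18,-6)=6188 g(18,-4)=7072 g(18,-2)=4862 g(18,2)=4862 g(18,4)=7072 g(18,6)=6188 g(18,8)=3808 g(18,10)=1700 g(18,12)=544 g(18,14)=119 g(18,16)=16 g(18,18)=1
t=19: g(19,-19)=1 g(19,-17)=17 g(19,-15)=135 g(19,-13)=663 g(19,-11)=2244 g(19,-9)=5508 g(19,-7)=9996 g(19,-5)=13260 g(19,-3)=11934 g(19,-1)=4862 g(19,1)=4862 g(19,3)=11934 g(19,5)=13260 g(19,7)=9996 g(19,9)=5508 g(19,11)=2244 g(19,13)=663 g(19,15)=135 g(19,17)=17 g(19,19)=1
t=20: g(20,-20)=1 g(20,-18)=18 g(20,-16)=152 g(20,-14)=798 g(20,-12)=2907 g(20,-10)=7752 g(20,-8)=15504 g(20,-6)=23256 g(20,-4)=25194 g(20,-2)=16796 g(20,2)=16796 g(20,4)=25194 g(20,6)=23256 g(20,8)=15504 g(20,10)=7752 g(20,12)=2907 g(20,14)=798 g(20,16)=152 g(20,18)=18 g(20,20)=1
t=21: g(21,-21)=1 g(21,-19)=19 g(21,-17)=170 g(21,-15)=950 g(21,-13)=3705 g(21,-11)=10659 g(21,-9)=23256 g(21,-7)=38760 g(21,-5)=48450 g(21,-3)=41990 g(21,-1)=16796 g(21,1)=16796 g(21,3)=41990 g(21,5)=48450 g(21,7)=38760 g(21,9)=23256 g(21,11)=10659 g(21,13)=3705 g(21,15)=950 g(21,17)=170 g(21,19)=19 g(21,21)=1
t=22: g(22,-22)=1 g(22,-20)=20 g(22,-18)=189 g(22,-16)=1120 g(22,-14)=4655 g(22,-12)=14364 g(22,-10)=33915 g(22,-8)=62016 g(22,-6)=87210 g(22,-4)=90440 g(22,-2)=58786 g(22,2)=58786 g(22,4)=90440 g(22,6)=87210 g(22,8)=62016 g(22,10)=33915 g(22,12)=14364 g(22,14)=4655 g(22,16)=1120 g(22,18)=189 g(22,20)=20 g(22,22)=1
t=23: g(23,-23)=1 g(23,-21)=21 g(23,-19)=209 g(23,-17)=1309 g(23,-15)=5775 g(23,-13)=19019 g(23,-11)=48279 g(23,-9)=95931 g(23,-7)=149226 g(23,-5)=177650 g(23,-3)=149226 g(23,-1)=58786 g(23,1)=58786 g(23,3)=149226 g(23,5)=177650 g(23,7)=149226 g(23,9)=95931 g(23,11)=48279 g(23,13)=19019 g(23,15)=5775 g(23,17)=1309 g(23,19)=209 g(23,21)=21 g(23,23)=1
t=24: g(24,-24)=1 g(24,-22)=22 g(24,-20)=230 g(24,-18)=1518 g(24,-16)=7084 g(24,-14)=24794 g(24,-12)=67298 g(24,-10)=144210 g(24,-8)=245157 g(24,-6)=326876 g(24,-4)=326876 g(24,-2)=208012 g(24,2)=208012 g(24,4)=326876 g(24,6)=326876 g(24,8)=245157 g(24,10)=144210 g(24,12)=67298 g(24,14)=24794 g(24,16)=7084 g(24,18)=1518 g(24,20)=230 g(24,22)=22 g(24,24)=1
t=25: g(25,-25)=1 g(25,-23)=23 g(25,-21)=252 g(25,-19)=1748 g(25,-17)=8602 g(25,-15)=31878 g(25,-13)=92092 g(25,-11)=211508 g(25,-9)=389367 g(25,-7)=572033 g(25,-5)=653752 g(25,-3)=534888 g(25,-1)=208012 g(25,1)=208012 g(25,3)=534888 g(25,5)=653752 g(25,7)=572033 g(25,9)=389367 g(25,11)=211508 g(25,13)=92092 g(25,15)=31878 g(25,17)=8602 g(25,19)=1748 g(25,21)=252 g(25,23)=23 g(25,25)=1
t=26: g(26,-26)=1 g(26,-24)=24 g(26,-22)=275 g(26,-20)=2000 g(26,-18)=10350 g(26,-16)=40480 g(26,-14)=123970 g(26,-12)=303600 g(26,-10)=600875 g(26,-8)=961400 g(26,-6)=1225785 g(26,-4)=1188640 g(26,-2)=742900 g(26,2)=742900 g(26,4)=1188640 g(26,6)=1225785 g(26,8)=961400 g(26,10)=600875 g(26,12)=303600 g(26,14)=123970 g(26,16)=40480 g(26,18)=10350 g(26,20)=2000 g(26,22)=275 g(26,24)=24 g(26,26)=1
t=27: g(27,-27)=1 g(27,-25)=25 g(27,-23)=299 g(27,-21)=2275 g(27,-19)=12350 g(27,-17)=50830 g(27,-15)=164450 g(27,-13)=427570 g(27,-11)=904475 g(27,-9)=1562275 g(27,-7)=2187185 g(27,-5)=2414425 g(27,-3)=1931540 g(27,-1)=742900 g(27,1)=742900 g(27,3)=1931540 g(27,5)=2414425 g(27,7)=2187185 g(27,9)=1562275 g(27,11)=904475 g(27,13)=427570 g(27,15)=164450 g(27,17)=50830 g(27,19)=12350 g(27,21)=2275 g(27,23)=299 g(27,25)=25 g(27,27)=1
t=28: g(28,-28)=1 g(28,-26)=26 g(28,-24)=324 g(28,-22)=2574 g(28,-20)=14625 g(28,-18)=63180 g(28,-16)=215280 g(28,-14)=592020 g(28,-12)=1332045 g(28,-10)=2466750 g(28,-8)=3749460 g(28,-6)=4601610 g(28,-4)=4345965 g(28,-2)=2674440 g(28,2)=2674440 g(28,4)=4345965 g(28,6)=4601610 g(28,8)=3749460 g(28,10)=2466750 g(28,12)=1332045 g(28,14)=592020 g(28,16)=215280 g(28,18)=63180 g(28,20)=14625 g(28,22)=2574 g(28,24)=324 g(28,26)=26 g(28,28)=1
t=29: g(29,-29)=1 g(29,-27)=27 g(29,-25)=350 g(29,-23)=2898 g(29,-21)=17199 g(29,-19)=77805 g(29,-17)=278460 g(29,-15)=807300 g(29,-13)=1924065 g(29,-11)=3798795 g(29,-9)=6216210 g(29,-7)=8351070 g(29,-5)=8947575 g(29,-3)=7020405 g(29,-1)=2674440 g(29,1)=2674440 g(29,3)=7020405 g(29,5)=8947575 g(29,7)=8351070 g(29,9)=6216210 g(29,11)=3798795 g(29,13)=1924065 g(29,15)=807300 g(29,17)=278460 g(29,19)=77805 g(29,21)=17199 g(29,23)=2898 g(29,25)=350 g(29,27)=27 g(29,29)=1
Paths never hitting 0: Σ_s g(29,s) = 80233200
Paths hitting 0: 2^29 - 80233200 = 456637712
P = 456637712/536870912 = 28539857/33554432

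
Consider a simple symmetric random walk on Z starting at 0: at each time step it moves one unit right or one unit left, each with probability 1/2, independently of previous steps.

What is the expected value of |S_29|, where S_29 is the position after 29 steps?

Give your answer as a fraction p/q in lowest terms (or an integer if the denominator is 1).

Answer: 145422675/33554432

Derivation:
S_29 takes values m ≡ 1 (mod 2) with |m| ≤ 29; P(S_29=m) = C(29,(29+m)/2)/2^29.
Total paths: 2^29 = 536870912
Distribution: P(S=-29)=1/536870912, P(S=-27)=29/536870912, P(S=-25)=406/536870912, P(S=-23)=3654/536870912, P(S=-21)=23751/536870912, P(S=-19)=118755/536870912, P(S=-17)=475020/536870912, P(S=-15)=1560780/536870912, P(S=-13)=4292145/536870912, P(S=-11)=10015005/536870912, P(S=-9)=20030010/536870912, P(S=-7)=34597290/536870912, P(S=-5)=51895935/536870912, P(S=-3)=67863915/536870912, P(S=-1)=77558760/536870912, P(S=1)=77558760/536870912, P(S=3)=67863915/536870912, P(S=5)=51895935/536870912, P(S=7)=34597290/536870912, P(S=9)=20030010/536870912, P(S=11)=10015005/536870912, P(S=13)=4292145/536870912, P(S=15)=1560780/536870912, P(S=17)=475020/536870912, P(S=19)=118755/536870912, P(S=21)=23751/536870912, P(S=23)=3654/536870912, P(S=25)=406/536870912, P(S=27)=29/536870912, P(S=29)=1/536870912
E[|S_29|] = Σ_m |m|·P(S_29=m) = 2326762800/536870912 = 145422675/33554432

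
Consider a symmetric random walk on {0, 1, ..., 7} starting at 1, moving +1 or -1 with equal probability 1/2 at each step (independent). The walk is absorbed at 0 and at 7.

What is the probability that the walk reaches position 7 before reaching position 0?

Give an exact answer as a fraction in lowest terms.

Answer: 1/7

Derivation:
Symmetric walk (p = 1/2): the harmonic-function argument gives P(hit 7 before 0 | start at 1) = a/N.
P = 1/7 = 1/7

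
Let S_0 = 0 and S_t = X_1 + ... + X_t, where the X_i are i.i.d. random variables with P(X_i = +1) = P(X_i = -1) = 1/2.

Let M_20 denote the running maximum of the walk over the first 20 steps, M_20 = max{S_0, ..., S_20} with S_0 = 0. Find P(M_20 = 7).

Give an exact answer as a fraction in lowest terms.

Answer: 4845/131072

Derivation:
Let M_20 = max(S_0,...,S_20). Use the reflection principle: for j ≥ 1, #{paths with M_20 ≥ j} = #{S_20 ≥ j} + #{S_20 ≥ j+1}.
By reflection, #{M_20 ≥ 7} = #{S_20 ≥ 7} + #{S_20 ≥ 8} = 60460 + 60460 = 120920.
#{M_20 ≥ 8} = #{S_20 ≥ 8} + #{S_20 ≥ 9} = 60460 + 21700 = 82160.
#{M_20 = 7} = 120920 - 82160 = 38760.
P(M_20 = 7) = 38760/1048576 = 4845/131072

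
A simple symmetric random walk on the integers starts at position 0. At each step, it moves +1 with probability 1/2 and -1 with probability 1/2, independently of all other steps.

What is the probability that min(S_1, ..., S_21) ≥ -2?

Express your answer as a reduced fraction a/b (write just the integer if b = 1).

Answer: 499681/1048576

Derivation:
Let f(t,s) = #length-t paths at position s with S_1..S_t all ≥ -2.
f(t,s) = f(t-1,s-1) + f(t-1,s+1) for s ≥ -2; f(t,s) = 0 for s < -2.
t=0: f(0,0)=1
t=1: f(1,-1)=1 f(1,1)=1
t=2: f(2,-2)=1 f(2,0)=2 f(2,2)=1
t=3: f(3,-1)=3 f(3,1)=3 f(3,3)=1
t=4: f(4,-2)=3 f(4,0)=6 f(4,2)=4 f(4,4)=1
t=5: f(5,-1)=9 f(5,1)=10 f(5,3)=5 f(5,5)=1
t=6: f(6,-2)=9 f(6,0)=19 f(6,2)=15 f(6,4)=6 f(6,6)=1
t=7: f(7,-1)=28 f(7,1)=34 f(7,3)=21 f(7,5)=7 f(7,7)=1
t=8: f(8,-2)=28 f(8,0)=62 f(8,2)=55 f(8,4)=28 f(8,6)=8 f(8,8)=1
t=9: f(9,-1)=90 f(9,1)=117 f(9,3)=83 f(9,5)=36 f(9,7)=9 f(9,9)=1
t=10: f(10,-2)=90 f(10,0)=207 f(10,2)=200 f(10,4)=119 f(10,6)=45 f(10,8)=10 f(10,10)=1
t=11: f(11,-1)=297 f(11,1)=407 f(11,3)=319 f(11,5)=164 f(11,7)=55 f(11,9)=11 f(11,11)=1
t=12: f(12,-2)=297 f(12,0)=704 f(12,2)=726 f(12,4)=483 f(12,6)=219 f(12,8)=66 f(12,10)=12 f(12,12)=1
t=13: f(13,-1)=1001 f(13,1)=1430 f(13,3)=1209 f(13,5)=702 f(13,7)=285 f(13,9)=78 f(13,11)=13 f(13,13)=1
t=14: f(14,-2)=1001 f(14,0)=2431 f(14,2)=2639 f(14,4)=1911 f(14,6)=987 f(14,8)=363 f(14,10)=91 f(14,12)=14 f(14,14)=1
t=15: f(15,-1)=3432 f(15,1)=5070 f(15,3)=4550 f(15,5)=2898 f(15,7)=1350 f(15,9)=454 f(15,11)=105 f(15,13)=15 f(15,15)=1
t=16: f(16,-2)=3432 f(16,0)=8502 f(16,2)=9620 f(16,4)=7448 f(16,6)=4248 f(16,8)=1804 f(16,10)=559 f(16,12)=120 f(16,14)=16 f(16,16)=1
t=17: f(17,-1)=11934 f(17,1)=18122 f(17,3)=17068 f(17,5)=11696 f(17,7)=6052 f(17,9)=2363 f(17,11)=679 f(17,13)=136 f(17,15)=17 f(17,17)=1
t=18: f(18,-2)=11934 f(18,0)=30056 f(18,2)=35190 f(18,4)=28764 f(18,6)=17748 f(18,8)=8415 f(18,10)=3042 f(18,12)=815 f(18,14)=153 f(18,16)=18 f(18,18)=1
t=19: f(19,-1)=41990 f(19,1)=65246 f(19,3)=63954 f(19,5)=46512 f(19,7)=26163 f(19,9)=11457 f(19,11)=3857 f(19,13)=968 f(19,15)=171 f(19,17)=19 f(19,19)=1
t=20: f(20,-2)=41990 f(20,0)=107236 f(20,2)=129200 f(20,4)=110466 f(20,6)=72675 f(20,8)=37620 f(20,10)=15314 f(20,12)=4825 f(20,14)=1139 f(20,16)=190 f(20,18)=20 f(20,20)=1
t=21: f(21,-1)=149226 f(21,1)=236436 f(21,3)=239666 f(21,5)=183141 f(21,7)=110295 f(21,9)=52934 f(21,11)=20139 f(21,13)=5964 f(21,15)=1329 f(21,17)=210 f(21,19)=21 f(21,21)=1
Σ_s f(21,s) = 999362
P = 999362/2097152 = 499681/1048576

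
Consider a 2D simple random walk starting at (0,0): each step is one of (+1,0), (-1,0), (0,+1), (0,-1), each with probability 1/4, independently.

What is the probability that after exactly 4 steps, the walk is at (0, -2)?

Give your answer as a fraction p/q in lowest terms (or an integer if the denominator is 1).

Let h be the number of horizontal steps (so 4-h are vertical). To end at (0,-2) need (h+0)/2 right-steps and ((4-h)-2)/2 up-steps.
Sum over h with 0 ≤ h ≤ 2, h ≡ 0 (mod 2), 4-h ≡ 0 (mod 2):
h=0: C(4,0)·C(0,0)·C(4,1) = 1·1·4 = 4
h=2: C(4,2)·C(2,1)·C(2,0) = 6·2·1 = 12
Total favorable: 16
Total paths: 4^4 = 256
P = 16/256 = 1/16

Answer: 1/16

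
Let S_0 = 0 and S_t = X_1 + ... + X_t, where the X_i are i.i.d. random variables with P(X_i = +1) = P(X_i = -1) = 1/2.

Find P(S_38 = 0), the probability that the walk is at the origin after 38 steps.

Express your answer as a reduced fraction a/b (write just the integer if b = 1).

Answer: 4418157975/34359738368

Derivation:
To return to 0 after 38 steps: need exactly 19 steps of +1 and 19 of -1.
Favorable paths: C(38,19) = 35345263800
Total paths: 2^38 = 274877906944
P = 35345263800/274877906944 = 4418157975/34359738368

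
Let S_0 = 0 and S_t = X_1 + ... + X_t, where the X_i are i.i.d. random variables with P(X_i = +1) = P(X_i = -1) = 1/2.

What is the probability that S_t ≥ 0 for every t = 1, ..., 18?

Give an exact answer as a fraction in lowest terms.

Let f(t,s) = #length-t paths at position s with S_1..S_t all ≥ 0.
f(t,s) = f(t-1,s-1) + f(t-1,s+1) for s ≥ 0; f(t,s) = 0 for s < 0.
t=0: f(0,0)=1
t=1: f(1,1)=1
t=2: f(2,0)=1 f(2,2)=1
t=3: f(3,1)=2 f(3,3)=1
t=4: f(4,0)=2 f(4,2)=3 f(4,4)=1
t=5: f(5,1)=5 f(5,3)=4 f(5,5)=1
t=6: f(6,0)=5 f(6,2)=9 f(6,4)=5 f(6,6)=1
t=7: f(7,1)=14 f(7,3)=14 f(7,5)=6 f(7,7)=1
t=8: f(8,0)=14 f(8,2)=28 f(8,4)=20 f(8,6)=7 f(8,8)=1
t=9: f(9,1)=42 f(9,3)=48 f(9,5)=27 f(9,7)=8 f(9,9)=1
t=10: f(10,0)=42 f(10,2)=90 f(10,4)=75 f(10,6)=35 f(10,8)=9 f(10,10)=1
t=11: f(11,1)=132 f(11,3)=165 f(11,5)=110 f(11,7)=44 f(11,9)=10 f(11,11)=1
t=12: f(12,0)=132 f(12,2)=297 f(12,4)=275 f(12,6)=154 f(12,8)=54 f(12,10)=11 f(12,12)=1
t=13: f(13,1)=429 f(13,3)=572 f(13,5)=429 f(13,7)=208 f(13,9)=65 f(13,11)=12 f(13,13)=1
t=14: f(14,0)=429 f(14,2)=1001 f(14,4)=1001 f(14,6)=637 f(14,8)=273 f(14,10)=77 f(14,12)=13 f(14,14)=1
t=15: f(15,1)=1430 f(15,3)=2002 f(15,5)=1638 f(15,7)=910 f(15,9)=350 f(15,11)=90 f(15,13)=14 f(15,15)=1
t=16: f(16,0)=1430 f(16,2)=3432 f(16,4)=3640 f(16,6)=2548 f(16,8)=1260 f(16,10)=440 f(16,12)=104 f(16,14)=15 f(16,16)=1
t=17: f(17,1)=4862 f(17,3)=7072 f(17,5)=6188 f(17,7)=3808 f(17,9)=1700 f(17,11)=544 f(17,13)=119 f(17,15)=16 f(17,17)=1
t=18: f(18,0)=4862 f(18,2)=11934 f(18,4)=13260 f(18,6)=9996 f(18,8)=5508 f(18,10)=2244 f(18,12)=663 f(18,14)=135 f(18,16)=17 f(18,18)=1
Σ_s f(18,s) = 48620
P = 48620/262144 = 12155/65536

Answer: 12155/65536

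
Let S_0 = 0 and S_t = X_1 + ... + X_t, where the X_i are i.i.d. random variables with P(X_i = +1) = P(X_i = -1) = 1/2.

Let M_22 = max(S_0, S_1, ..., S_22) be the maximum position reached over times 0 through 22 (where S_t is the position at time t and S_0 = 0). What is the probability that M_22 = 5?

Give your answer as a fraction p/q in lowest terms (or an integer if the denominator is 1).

Answer: 159885/2097152

Derivation:
Let M_22 = max(S_0,...,S_22). Use the reflection principle: for j ≥ 1, #{paths with M_22 ≥ j} = #{S_22 ≥ j} + #{S_22 ≥ j+1}.
By reflection, #{M_22 ≥ 5} = #{S_22 ≥ 5} + #{S_22 ≥ 6} = 600370 + 600370 = 1200740.
#{M_22 ≥ 6} = #{S_22 ≥ 6} + #{S_22 ≥ 7} = 600370 + 280600 = 880970.
#{M_22 = 5} = 1200740 - 880970 = 319770.
P(M_22 = 5) = 319770/4194304 = 159885/2097152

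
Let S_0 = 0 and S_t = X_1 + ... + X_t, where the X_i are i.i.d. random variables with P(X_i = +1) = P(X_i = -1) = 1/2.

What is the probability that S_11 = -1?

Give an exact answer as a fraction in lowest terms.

To reach position -1 after 11 steps: need 5 steps of +1 and 6 of -1.
Favorable paths: C(11,5) = 462
Total paths: 2^11 = 2048
P = 462/2048 = 231/1024

Answer: 231/1024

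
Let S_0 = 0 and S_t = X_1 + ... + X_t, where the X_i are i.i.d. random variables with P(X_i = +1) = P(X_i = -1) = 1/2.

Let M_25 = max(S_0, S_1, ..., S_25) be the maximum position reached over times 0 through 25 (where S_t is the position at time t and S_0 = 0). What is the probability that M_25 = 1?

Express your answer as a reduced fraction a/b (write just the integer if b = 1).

Answer: 1300075/8388608

Derivation:
Let M_25 = max(S_0,...,S_25). Use the reflection principle: for j ≥ 1, #{paths with M_25 ≥ j} = #{S_25 ≥ j} + #{S_25 ≥ j+1}.
By reflection, #{M_25 ≥ 1} = #{S_25 ≥ 1} + #{S_25 ≥ 2} = 16777216 + 11576916 = 28354132.
#{M_25 ≥ 2} = #{S_25 ≥ 2} + #{S_25 ≥ 3} = 11576916 + 11576916 = 23153832.
#{M_25 = 1} = 28354132 - 23153832 = 5200300.
P(M_25 = 1) = 5200300/33554432 = 1300075/8388608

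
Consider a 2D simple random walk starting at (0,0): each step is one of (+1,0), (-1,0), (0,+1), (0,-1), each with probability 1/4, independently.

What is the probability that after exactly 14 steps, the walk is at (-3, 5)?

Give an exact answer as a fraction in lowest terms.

Let h be the number of horizontal steps (so 14-h are vertical). To end at (-3,5) need (h-3)/2 right-steps and ((14-h)+5)/2 up-steps.
Sum over h with 3 ≤ h ≤ 9, h ≡ 1 (mod 2), 14-h ≡ 1 (mod 2):
h=3: C(14,3)·C(3,0)·C(11,8) = 364·1·165 = 60060
h=5: C(14,5)·C(5,1)·C(9,7) = 2002·5·36 = 360360
h=7: C(14,7)·C(7,2)·C(7,6) = 3432·21·7 = 504504
h=9: C(14,9)·C(9,3)·C(5,5) = 2002·84·1 = 168168
Total favorable: 1093092
Total paths: 4^14 = 268435456
P = 1093092/268435456 = 273273/67108864

Answer: 273273/67108864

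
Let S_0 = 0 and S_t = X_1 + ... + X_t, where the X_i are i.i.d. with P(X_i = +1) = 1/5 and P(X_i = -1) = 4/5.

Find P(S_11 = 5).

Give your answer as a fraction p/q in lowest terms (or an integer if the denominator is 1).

To reach position 5 after 11 steps: need 8 steps of +1 and 3 steps of -1.
Number of such sequences: C(11,8) = 165
Each has probability (1/5)^8 · (4/5)^3 = 64/48828125
P = 165 · 64/48828125 = 2112/9765625

Answer: 2112/9765625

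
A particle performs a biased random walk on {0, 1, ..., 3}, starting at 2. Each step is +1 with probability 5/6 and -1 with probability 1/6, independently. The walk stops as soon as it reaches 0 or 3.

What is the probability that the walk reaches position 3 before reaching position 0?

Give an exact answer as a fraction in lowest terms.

Answer: 30/31

Derivation:
Biased walk: p = 5/6, q = 1/6, r = q/p = 1/5
Gambler's ruin: P(hit 3 before 0 | start at 2) = (1 - r^a)/(1 - r^N)
r^2 = 1/25; r^3 = 1/125
P = (1 - 1/25) / (1 - 1/125) = 24/25 / 124/125 = 30/31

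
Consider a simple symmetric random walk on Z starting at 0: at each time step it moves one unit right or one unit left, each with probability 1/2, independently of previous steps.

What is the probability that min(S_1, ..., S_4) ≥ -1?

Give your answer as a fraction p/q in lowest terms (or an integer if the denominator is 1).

Let f(t,s) = #length-t paths at position s with S_1..S_t all ≥ -1.
f(t,s) = f(t-1,s-1) + f(t-1,s+1) for s ≥ -1; f(t,s) = 0 for s < -1.
t=0: f(0,0)=1
t=1: f(1,-1)=1 f(1,1)=1
t=2: f(2,0)=2 f(2,2)=1
t=3: f(3,-1)=2 f(3,1)=3 f(3,3)=1
t=4: f(4,0)=5 f(4,2)=4 f(4,4)=1
Σ_s f(4,s) = 10
P = 10/16 = 5/8

Answer: 5/8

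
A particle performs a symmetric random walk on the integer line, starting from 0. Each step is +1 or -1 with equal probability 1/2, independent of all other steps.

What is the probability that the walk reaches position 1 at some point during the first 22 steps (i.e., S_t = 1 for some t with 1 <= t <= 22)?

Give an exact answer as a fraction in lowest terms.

Answer: 436109/524288

Derivation:
Count via complement. Let g(t,s) = #length-t paths at position s with S_1..S_t all ≠ 1.
g(t,s) = g(t-1,s-1) + g(t-1,s+1) for s ≠ 1; g(t,1) = 0.
t=0: g(0,0)=1
t=1: g(1,-1)=1
t=2: g(2,-2)=1 g(2,0)=1
t=3: g(3,-3)=1 g(3,-1)=2
t=4: g(4,-4)=1 g(4,-2)=3 g(4,0)=2
t=5: g(5,-5)=1 g(5,-3)=4 g(5,-1)=5
t=6: g(6,-6)=1 g(6,-4)=5 g(6,-2)=9 g(6,0)=5
t=7: g(7,-7)=1 g(7,-5)=6 g(7,-3)=14 g(7,-1)=14
t=8: g(8,-8)=1 g(8,-6)=7 g(8,-4)=20 g(8,-2)=28 g(8,0)=14
t=9: g(9,-9)=1 g(9,-7)=8 g(9,-5)=27 g(9,-3)=48 g(9,-1)=42
t=10: g(10,-10)=1 g(10,-8)=9 g(10,-6)=35 g(10,-4)=75 g(10,-2)=90 g(10,0)=42
t=11: g(11,-11)=1 g(11,-9)=10 g(11,-7)=44 g(11,-5)=110 g(11,-3)=165 g(11,-1)=132
t=12: g(12,-12)=1 g(12,-10)=11 g(12,-8)=54 g(12,-6)=154 g(12,-4)=275 g(12,-2)=297 g(12,0)=132
t=13: g(13,-13)=1 g(13,-11)=12 g(13,-9)=65 g(13,-7)=208 g(13,-5)=429 g(13,-3)=572 g(13,-1)=429
t=14: g(14,-14)=1 g(14,-12)=13 g(14,-10)=77 g(14,-8)=273 g(14,-6)=637 g(14,-4)=1001 g(14,-2)=1001 g(14,0)=429
t=15: g(15,-15)=1 g(15,-13)=14 g(15,-11)=90 g(15,-9)=350 g(15,-7)=910 g(15,-5)=1638 g(15,-3)=2002 g(15,-1)=1430
t=16: g(16,-16)=1 g(16,-14)=15 g(16,-12)=104 g(16,-10)=440 g(16,-8)=1260 g(16,-6)=2548 g(16,-4)=3640 g(16,-2)=3432 g(16,0)=1430
t=17: g(17,-17)=1 g(17,-15)=16 g(17,-13)=119 g(17,-11)=544 g(17,-9)=1700 g(17,-7)=3808 g(17,-5)=6188 g(17,-3)=7072 g(17,-1)=4862
t=18: g(18,-18)=1 g(18,-16)=17 g(18,-14)=135 g(18,-12)=663 g(18,-10)=2244 g(18,-8)=5508 g(18,-6)=9996 g(18,-4)=13260 g(18,-2)=11934 g(18,0)=4862
t=19: g(19,-19)=1 g(19,-17)=18 g(19,-15)=152 g(19,-13)=798 g(19,-11)=2907 g(19,-9)=7752 g(19,-7)=15504 g(19,-5)=23256 g(19,-3)=25194 g(19,-1)=16796
t=20: g(20,-20)=1 g(20,-18)=19 g(20,-16)=170 g(20,-14)=950 g(20,-12)=3705 g(20,-10)=10659 g(20,-8)=23256 g(20,-6)=38760 g(20,-4)=48450 g(20,-2)=41990 g(20,0)=16796
t=21: g(21,-21)=1 g(21,-19)=20 g(21,-17)=189 g(21,-15)=1120 g(21,-13)=4655 g(21,-11)=14364 g(21,-9)=33915 g(21,-7)=62016 g(21,-5)=87210 g(21,-3)=90440 g(21,-1)=58786
t=22: g(22,-22)=1 g(22,-20)=21 g(22,-18)=209 g(22,-16)=1309 g(22,-14)=5775 g(22,-12)=19019 g(22,-10)=48279 g(22,-8)=95931 g(22,-6)=149226 g(22,-4)=177650 g(22,-2)=149226 g(22,0)=58786
Paths never hitting 1: Σ_s g(22,s) = 705432
Paths hitting 1: 2^22 - 705432 = 3488872
P = 3488872/4194304 = 436109/524288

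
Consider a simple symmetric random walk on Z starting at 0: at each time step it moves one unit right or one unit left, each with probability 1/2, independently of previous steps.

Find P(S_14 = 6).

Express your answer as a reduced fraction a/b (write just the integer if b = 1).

To reach position 6 after 14 steps: need 10 steps of +1 and 4 of -1.
Favorable paths: C(14,10) = 1001
Total paths: 2^14 = 16384
P = 1001/16384 = 1001/16384

Answer: 1001/16384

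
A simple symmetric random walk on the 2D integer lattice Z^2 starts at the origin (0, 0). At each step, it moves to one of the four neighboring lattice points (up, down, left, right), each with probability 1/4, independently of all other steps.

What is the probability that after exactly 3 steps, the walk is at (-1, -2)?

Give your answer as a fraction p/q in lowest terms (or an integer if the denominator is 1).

Let h be the number of horizontal steps (so 3-h are vertical). To end at (-1,-2) need (h-1)/2 right-steps and ((3-h)-2)/2 up-steps.
Sum over h with 1 ≤ h ≤ 1, h ≡ 1 (mod 2), 3-h ≡ 0 (mod 2):
h=1: C(3,1)·C(1,0)·C(2,0) = 3·1·1 = 3
Total favorable: 3
Total paths: 4^3 = 64
P = 3/64 = 3/64

Answer: 3/64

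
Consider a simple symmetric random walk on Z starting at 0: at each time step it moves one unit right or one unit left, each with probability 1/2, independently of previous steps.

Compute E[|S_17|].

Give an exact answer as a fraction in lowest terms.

S_17 takes values m ≡ 1 (mod 2) with |m| ≤ 17; P(S_17=m) = C(17,(17+m)/2)/2^17.
Total paths: 2^17 = 131072
Distribution: P(S=-17)=1/131072, P(S=-15)=17/131072, P(S=-13)=136/131072, P(S=-11)=680/131072, P(S=-9)=2380/131072, P(S=-7)=6188/131072, P(S=-5)=12376/131072, P(S=-3)=19448/131072, P(S=-1)=24310/131072, P(S=1)=24310/131072, P(S=3)=19448/131072, P(S=5)=12376/131072, P(S=7)=6188/131072, P(S=9)=2380/131072, P(S=11)=680/131072, P(S=13)=136/131072, P(S=15)=17/131072, P(S=17)=1/131072
E[|S_17|] = Σ_m |m|·P(S_17=m) = 437580/131072 = 109395/32768

Answer: 109395/32768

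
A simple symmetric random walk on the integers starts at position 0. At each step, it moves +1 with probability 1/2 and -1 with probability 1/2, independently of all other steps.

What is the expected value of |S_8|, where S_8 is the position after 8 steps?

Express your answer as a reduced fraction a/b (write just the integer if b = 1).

S_8 takes values m ≡ 0 (mod 2) with |m| ≤ 8; P(S_8=m) = C(8,(8+m)/2)/2^8.
Total paths: 2^8 = 256
Distribution: P(S=-8)=1/256, P(S=-6)=8/256, P(S=-4)=28/256, P(S=-2)=56/256, P(S=0)=70/256, P(S=2)=56/256, P(S=4)=28/256, P(S=6)=8/256, P(S=8)=1/256
E[|S_8|] = Σ_m |m|·P(S_8=m) = 560/256 = 35/16

Answer: 35/16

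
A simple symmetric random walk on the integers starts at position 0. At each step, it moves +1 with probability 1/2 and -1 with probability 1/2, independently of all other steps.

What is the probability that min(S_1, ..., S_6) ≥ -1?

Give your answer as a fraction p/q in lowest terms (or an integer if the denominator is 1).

Let f(t,s) = #length-t paths at position s with S_1..S_t all ≥ -1.
f(t,s) = f(t-1,s-1) + f(t-1,s+1) for s ≥ -1; f(t,s) = 0 for s < -1.
t=0: f(0,0)=1
t=1: f(1,-1)=1 f(1,1)=1
t=2: f(2,0)=2 f(2,2)=1
t=3: f(3,-1)=2 f(3,1)=3 f(3,3)=1
t=4: f(4,0)=5 f(4,2)=4 f(4,4)=1
t=5: f(5,-1)=5 f(5,1)=9 f(5,3)=5 f(5,5)=1
t=6: f(6,0)=14 f(6,2)=14 f(6,4)=6 f(6,6)=1
Σ_s f(6,s) = 35
P = 35/64 = 35/64

Answer: 35/64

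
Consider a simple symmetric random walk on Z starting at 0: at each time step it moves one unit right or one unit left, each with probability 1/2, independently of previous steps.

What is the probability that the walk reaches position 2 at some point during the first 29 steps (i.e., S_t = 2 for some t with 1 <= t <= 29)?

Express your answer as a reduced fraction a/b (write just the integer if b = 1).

Answer: 23859587/33554432

Derivation:
Count via complement. Let g(t,s) = #length-t paths at position s with S_1..S_t all ≠ 2.
g(t,s) = g(t-1,s-1) + g(t-1,s+1) for s ≠ 2; g(t,2) = 0.
t=0: g(0,0)=1
t=1: g(1,-1)=1 g(1,1)=1
t=2: g(2,-2)=1 g(2,0)=2
t=3: g(3,-3)=1 g(3,-1)=3 g(3,1)=2
t=4: g(4,-4)=1 g(4,-2)=4 g(4,0)=5
t=5: g(5,-5)=1 g(5,-3)=5 g(5,-1)=9 g(5,1)=5
t=6: g(6,-6)=1 g(6,-4)=6 g(6,-2)=14 g(6,0)=14
t=7: g(7,-7)=1 g(7,-5)=7 g(7,-3)=20 g(7,-1)=28 g(7,1)=14
t=8: g(8,-8)=1 g(8,-6)=8 g(8,-4)=27 g(8,-2)=48 g(8,0)=42
t=9: g(9,-9)=1 g(9,-7)=9 g(9,-5)=35 g(9,-3)=75 g(9,-1)=90 g(9,1)=42
t=10: g(10,-10)=1 g(10,-8)=10 g(10,-6)=44 g(10,-4)=110 g(10,-2)=165 g(10,0)=132
t=11: g(11,-11)=1 g(11,-9)=11 g(11,-7)=54 g(11,-5)=154 g(11,-3)=275 g(11,-1)=297 g(11,1)=132
t=12: g(12,-12)=1 g(12,-10)=12 g(12,-8)=65 g(12,-6)=208 g(12,-4)=429 g(12,-2)=572 g(12,0)=429
t=13: g(13,-13)=1 g(13,-11)=13 g(13,-9)=77 g(13,-7)=273 g(13,-5)=637 g(13,-3)=1001 g(13,-1)=1001 g(13,1)=429
t=14: g(14,-14)=1 g(14,-12)=14 g(14,-10)=90 g(14,-8)=350 g(14,-6)=910 g(14,-4)=1638 g(14,-2)=2002 g(14,0)=1430
t=15: g(15,-15)=1 g(15,-13)=15 g(15,-11)=104 g(15,-9)=440 g(15,-7)=1260 g(15,-5)=2548 g(15,-3)=3640 g(15,-1)=3432 g(15,1)=1430
t=16: g(16,-16)=1 g(16,-14)=16 g(16,-12)=119 g(16,-10)=544 g(16,-8)=1700 g(16,-6)=3808 g(16,-4)=6188 g(16,-2)=7072 g(16,0)=4862
t=17: g(17,-17)=1 g(17,-15)=17 g(17,-13)=135 g(17,-11)=663 g(17,-9)=2244 g(17,-7)=5508 g(17,-5)=9996 g(17,-3)=13260 g(17,-1)=11934 g(17,1)=4862
t=18: g(18,-18)=1 g(18,-16)=18 g(18,-14)=152 g(18,-12)=798 g(18,-10)=2907 g(18,-8)=7752 g(18,-6)=15504 g(18,-4)=23256 g(18,-2)=25194 g(18,0)=16796
t=19: g(19,-19)=1 g(19,-17)=19 g(19,-15)=170 g(19,-13)=950 g(19,-11)=3705 g(19,-9)=10659 g(19,-7)=23256 g(19,-5)=38760 g(19,-3)=48450 g(19,-1)=41990 g(19,1)=16796
t=20: g(20,-20)=1 g(20,-18)=20 g(20,-16)=189 g(20,-14)=1120 g(20,-12)=4655 g(20,-10)=14364 g(20,-8)=33915 g(20,-6)=62016 g(20,-4)=87210 g(20,-2)=90440 g(20,0)=58786
t=21: g(21,-21)=1 g(21,-19)=21 g(21,-17)=209 g(21,-15)=1309 g(21,-13)=5775 g(21,-11)=19019 g(21,-9)=48279 g(21,-7)=95931 g(21,-5)=149226 g(21,-3)=177650 g(21,-1)=149226 g(21,1)=58786
t=22: g(22,-22)=1 g(22,-20)=22 g(22,-18)=230 g(22,-16)=1518 g(22,-14)=7084 g(22,-12)=24794 g(22,-10)=67298 g(22,-8)=144210 g(22,-6)=245157 g(22,-4)=326876 g(22,-2)=326876 g(22,0)=208012
t=23: g(23,-23)=1 g(23,-21)=23 g(23,-19)=252 g(23,-17)=1748 g(23,-15)=8602 g(23,-13)=31878 g(23,-11)=92092 g(23,-9)=211508 g(23,-7)=389367 g(23,-5)=572033 g(23,-3)=653752 g(23,-1)=534888 g(23,1)=208012
t=24: g(24,-24)=1 g(24,-22)=24 g(24,-20)=275 g(24,-18)=2000 g(24,-16)=10350 g(24,-14)=40480 g(24,-12)=123970 g(24,-10)=303600 g(24,-8)=600875 g(24,-6)=961400 g(24,-4)=1225785 g(24,-2)=1188640 g(24,0)=742900
t=25: g(25,-25)=1 g(25,-23)=25 g(25,-21)=299 g(25,-19)=2275 g(25,-17)=12350 g(25,-15)=50830 g(25,-13)=164450 g(25,-11)=427570 g(25,-9)=904475 g(25,-7)=1562275 g(25,-5)=2187185 g(25,-3)=2414425 g(25,-1)=1931540 g(25,1)=742900
t=26: g(26,-26)=1 g(26,-24)=26 g(26,-22)=324 g(26,-20)=2574 g(26,-18)=14625 g(26,-16)=63180 g(26,-14)=215280 g(26,-12)=592020 g(26,-10)=1332045 g(26,-8)=2466750 g(26,-6)=3749460 g(26,-4)=4601610 g(26,-2)=4345965 g(26,0)=2674440
t=27: g(27,-27)=1 g(27,-25)=27 g(27,-23)=350 g(27,-21)=2898 g(27,-19)=17199 g(27,-17)=77805 g(27,-15)=278460 g(27,-13)=807300 g(27,-11)=1924065 g(27,-9)=3798795 g(27,-7)=6216210 g(27,-5)=8351070 g(27,-3)=8947575 g(27,-1)=7020405 g(27,1)=2674440
t=28: g(28,-28)=1 g(28,-26)=28 g(28,-24)=377 g(28,-22)=3248 g(28,-20)=20097 g(28,-18)=95004 g(28,-16)=356265 g(28,-14)=1085760 g(28,-12)=2731365 g(28,-10)=5722860 g(28,-8)=10015005 g(28,-6)=14567280 g(28,-4)=17298645 g(28,-2)=15967980 g(28,0)=9694845
t=29: g(29,-29)=1 g(29,-27)=29 g(29,-25)=405 g(29,-23)=3625 g(29,-21)=23345 g(29,-19)=115101 g(29,-17)=451269 g(29,-15)=1442025 g(29,-13)=3817125 g(29,-11)=8454225 g(29,-9)=15737865 g(29,-7)=24582285 g(29,-5)=31865925 g(29,-3)=33266625 g(29,-1)=25662825 g(29,1)=9694845
Paths never hitting 2: Σ_s g(29,s) = 155117520
Paths hitting 2: 2^29 - 155117520 = 381753392
P = 381753392/536870912 = 23859587/33554432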